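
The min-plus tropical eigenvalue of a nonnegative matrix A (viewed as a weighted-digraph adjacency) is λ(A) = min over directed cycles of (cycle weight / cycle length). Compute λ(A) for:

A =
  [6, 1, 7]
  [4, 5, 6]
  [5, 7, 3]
λ(A) = 5/2

Enumerate directed cycles and compute their means (weight / length). Sample:
  cycle 0 → 0: weight = 6, length = 1, mean = 6/1 ≈ 6.000
  cycle 1 → 1: weight = 5, length = 1, mean = 5/1 ≈ 5.000
  cycle 2 → 2: weight = 3, length = 1, mean = 3/1 ≈ 3.000
  cycle 0 → 1 → 0: weight = 5, length = 2, mean = 5/2 ≈ 2.500
  cycle 0 → 2 → 0: weight = 12, length = 2, mean = 12/2 ≈ 6.000
  cycle 1 → 0 → 1: weight = 5, length = 2, mean = 5/2 ≈ 2.500
Minimum mean = 2.500, attained e.g. along the cycle 0 → 1 → 0 with weight 5 and length 2. So λ(A) = 5/2 = 5/2.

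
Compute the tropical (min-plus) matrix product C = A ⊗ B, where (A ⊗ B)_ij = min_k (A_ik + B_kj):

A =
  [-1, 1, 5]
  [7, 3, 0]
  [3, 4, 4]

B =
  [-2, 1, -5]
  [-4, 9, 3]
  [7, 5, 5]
A ⊗ B =
  [-3, 0, -6]
  [-1, 5, 2]
  [0, 4, -2]

Apply the min-plus product entry-by-entry:
  C[0][0] = min over k of (A[0][0] + B[0][0] = -1 + -2 = -3, A[0][1] + B[1][0] = 1 + -4 = -3, A[0][2] + B[2][0] = 5 + 7 = 12) = -3 (attained at k = 0)
  C[0][1] = min over k of (A[0][0] + B[0][1] = -1 + 1 = 0, A[0][1] + B[1][1] = 1 + 9 = 10, A[0][2] + B[2][1] = 5 + 5 = 10) = 0 (attained at k = 0)
  C[0][2] = min over k of (A[0][0] + B[0][2] = -1 + -5 = -6, A[0][1] + B[1][2] = 1 + 3 = 4, A[0][2] + B[2][2] = 5 + 5 = 10) = -6 (attained at k = 0)
  C[1][0] = min over k of (A[1][0] + B[0][0] = 7 + -2 = 5, A[1][1] + B[1][0] = 3 + -4 = -1, A[1][2] + B[2][0] = 0 + 7 = 7) = -1 (attained at k = 1)
  C[1][1] = min over k of (A[1][0] + B[0][1] = 7 + 1 = 8, A[1][1] + B[1][1] = 3 + 9 = 12, A[1][2] + B[2][1] = 0 + 5 = 5) = 5 (attained at k = 2)
  C[1][2] = min over k of (A[1][0] + B[0][2] = 7 + -5 = 2, A[1][1] + B[1][2] = 3 + 3 = 6, A[1][2] + B[2][2] = 0 + 5 = 5) = 2 (attained at k = 0)
  C[2][0] = min over k of (A[2][0] + B[0][0] = 3 + -2 = 1, A[2][1] + B[1][0] = 4 + -4 = 0, A[2][2] + B[2][0] = 4 + 7 = 11) = 0 (attained at k = 1)
  C[2][1] = min over k of (A[2][0] + B[0][1] = 3 + 1 = 4, A[2][1] + B[1][1] = 4 + 9 = 13, A[2][2] + B[2][1] = 4 + 5 = 9) = 4 (attained at k = 0)
  C[2][2] = min over k of (A[2][0] + B[0][2] = 3 + -5 = -2, A[2][1] + B[1][2] = 4 + 3 = 7, A[2][2] + B[2][2] = 4 + 5 = 9) = -2 (attained at k = 0)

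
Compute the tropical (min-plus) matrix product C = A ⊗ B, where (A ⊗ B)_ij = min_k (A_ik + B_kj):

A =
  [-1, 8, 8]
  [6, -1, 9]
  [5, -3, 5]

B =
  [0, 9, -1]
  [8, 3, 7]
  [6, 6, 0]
A ⊗ B =
  [-1, 8, -2]
  [6, 2, 5]
  [5, 0, 4]

Apply the min-plus product entry-by-entry:
  C[0][0] = min over k of (A[0][0] + B[0][0] = -1 + 0 = -1, A[0][1] + B[1][0] = 8 + 8 = 16, A[0][2] + B[2][0] = 8 + 6 = 14) = -1 (attained at k = 0)
  C[0][1] = min over k of (A[0][0] + B[0][1] = -1 + 9 = 8, A[0][1] + B[1][1] = 8 + 3 = 11, A[0][2] + B[2][1] = 8 + 6 = 14) = 8 (attained at k = 0)
  C[0][2] = min over k of (A[0][0] + B[0][2] = -1 + -1 = -2, A[0][1] + B[1][2] = 8 + 7 = 15, A[0][2] + B[2][2] = 8 + 0 = 8) = -2 (attained at k = 0)
  C[1][0] = min over k of (A[1][0] + B[0][0] = 6 + 0 = 6, A[1][1] + B[1][0] = -1 + 8 = 7, A[1][2] + B[2][0] = 9 + 6 = 15) = 6 (attained at k = 0)
  C[1][1] = min over k of (A[1][0] + B[0][1] = 6 + 9 = 15, A[1][1] + B[1][1] = -1 + 3 = 2, A[1][2] + B[2][1] = 9 + 6 = 15) = 2 (attained at k = 1)
  C[1][2] = min over k of (A[1][0] + B[0][2] = 6 + -1 = 5, A[1][1] + B[1][2] = -1 + 7 = 6, A[1][2] + B[2][2] = 9 + 0 = 9) = 5 (attained at k = 0)
  C[2][0] = min over k of (A[2][0] + B[0][0] = 5 + 0 = 5, A[2][1] + B[1][0] = -3 + 8 = 5, A[2][2] + B[2][0] = 5 + 6 = 11) = 5 (attained at k = 0)
  C[2][1] = min over k of (A[2][0] + B[0][1] = 5 + 9 = 14, A[2][1] + B[1][1] = -3 + 3 = 0, A[2][2] + B[2][1] = 5 + 6 = 11) = 0 (attained at k = 1)
  C[2][2] = min over k of (A[2][0] + B[0][2] = 5 + -1 = 4, A[2][1] + B[1][2] = -3 + 7 = 4, A[2][2] + B[2][2] = 5 + 0 = 5) = 4 (attained at k = 0)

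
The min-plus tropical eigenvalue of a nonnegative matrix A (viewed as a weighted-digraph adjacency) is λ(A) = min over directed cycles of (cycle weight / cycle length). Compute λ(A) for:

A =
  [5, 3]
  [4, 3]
λ(A) = 3

Enumerate directed cycles and compute their means (weight / length). Sample:
  cycle 0 → 0: weight = 5, length = 1, mean = 5/1 ≈ 5.000
  cycle 1 → 1: weight = 3, length = 1, mean = 3/1 ≈ 3.000
  cycle 0 → 1 → 0: weight = 7, length = 2, mean = 7/2 ≈ 3.500
  cycle 1 → 0 → 1: weight = 7, length = 2, mean = 7/2 ≈ 3.500
Minimum mean = 3.000, attained e.g. along the cycle 1 → 1 with weight 3 and length 1. So λ(A) = 3/1 = 3.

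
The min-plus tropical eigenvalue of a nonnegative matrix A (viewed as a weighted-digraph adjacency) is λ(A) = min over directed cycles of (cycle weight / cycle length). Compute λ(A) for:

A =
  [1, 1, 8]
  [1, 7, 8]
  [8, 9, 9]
λ(A) = 1

Enumerate directed cycles and compute their means (weight / length). Sample:
  cycle 0 → 0: weight = 1, length = 1, mean = 1/1 ≈ 1.000
  cycle 1 → 1: weight = 7, length = 1, mean = 7/1 ≈ 7.000
  cycle 2 → 2: weight = 9, length = 1, mean = 9/1 ≈ 9.000
  cycle 0 → 1 → 0: weight = 2, length = 2, mean = 2/2 ≈ 1.000
  cycle 0 → 2 → 0: weight = 16, length = 2, mean = 16/2 ≈ 8.000
  cycle 1 → 0 → 1: weight = 2, length = 2, mean = 2/2 ≈ 1.000
Minimum mean = 1.000, attained e.g. along the cycle 0 → 0 with weight 1 and length 1. So λ(A) = 1/1 = 1.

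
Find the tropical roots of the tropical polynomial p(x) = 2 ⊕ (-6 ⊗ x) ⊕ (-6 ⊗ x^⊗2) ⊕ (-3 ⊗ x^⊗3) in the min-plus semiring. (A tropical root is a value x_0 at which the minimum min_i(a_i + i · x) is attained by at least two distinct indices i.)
Roots: {-3, 0, 8}

Each tropical root is a break point of the lower envelope of the lines y = a_i + i · x (there are 4 lines, with slopes 0, 1, ..., 3). Only the lines that attain the minimum somewhere contribute to roots; other lines are dominated. Here the surviving (envelope) indices are i = 3, i = 2, i = 1, i = 0.
Intersections between consecutive envelope lines give the roots: for adjacent envelope indices i < j the intersection is x = (a_i − a_j) / (j − i). Reading off the sorted break points: {-3, 0, 8}.
Verification: at each break x_0, at least two indices attain the minimum of min_i(a_i + i · x_0).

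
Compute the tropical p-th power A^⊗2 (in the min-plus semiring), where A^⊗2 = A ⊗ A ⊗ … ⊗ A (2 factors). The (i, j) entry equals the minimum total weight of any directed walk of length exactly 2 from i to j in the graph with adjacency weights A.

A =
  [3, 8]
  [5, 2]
A^⊗2 =
  [6, 10]
  [7, 4]

Each entry (A^⊗2)_ij equals the minimum over all length-2 walks i = v_0 → v_1 → … → v_2 = j of Σ_t A[v_t][v_{t+1}]. For example, for (i, j) = (0, 1) we minimise over 2 possible intermediate vertex sequences; the minimum is 10, attained along the walk 0 → 1 → 1.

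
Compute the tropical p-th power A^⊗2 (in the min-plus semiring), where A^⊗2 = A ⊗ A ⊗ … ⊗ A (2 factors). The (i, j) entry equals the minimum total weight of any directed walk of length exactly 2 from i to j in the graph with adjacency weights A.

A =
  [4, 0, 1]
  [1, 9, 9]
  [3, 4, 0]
A^⊗2 =
  [1, 4, 1]
  [5, 1, 2]
  [3, 3, 0]

Each entry (A^⊗2)_ij equals the minimum over all length-2 walks i = v_0 → v_1 → … → v_2 = j of Σ_t A[v_t][v_{t+1}]. For example, for (i, j) = (0, 2) we minimise over 3 possible intermediate vertex sequences; the minimum is 1, attained along the walk 0 → 2 → 2.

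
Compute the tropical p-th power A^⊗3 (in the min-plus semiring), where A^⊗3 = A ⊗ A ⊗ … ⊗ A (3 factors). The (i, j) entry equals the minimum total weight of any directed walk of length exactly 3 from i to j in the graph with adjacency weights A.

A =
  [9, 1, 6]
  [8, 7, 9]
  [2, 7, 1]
A^⊗3 =
  [9, 9, 8]
  [12, 12, 11]
  [4, 4, 3]

Each entry (A^⊗3)_ij equals the minimum over all length-3 walks i = v_0 → v_1 → … → v_3 = j of Σ_t A[v_t][v_{t+1}]. For example, for (i, j) = (0, 2) we minimise over 9 possible intermediate vertex sequences; the minimum is 8, attained along the walk 0 → 2 → 2 → 2.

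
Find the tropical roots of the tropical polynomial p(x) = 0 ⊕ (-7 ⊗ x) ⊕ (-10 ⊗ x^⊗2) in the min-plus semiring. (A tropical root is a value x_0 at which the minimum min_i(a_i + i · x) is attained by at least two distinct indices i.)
Roots: {3, 7}

Each tropical root is a break point of the lower envelope of the lines y = a_i + i · x (there are 3 lines, with slopes 0, 1, ..., 2). Only the lines that attain the minimum somewhere contribute to roots; other lines are dominated. Here the surviving (envelope) indices are i = 2, i = 1, i = 0.
Intersections between consecutive envelope lines give the roots: for adjacent envelope indices i < j the intersection is x = (a_i − a_j) / (j − i). Reading off the sorted break points: {3, 7}.
Verification: at each break x_0, at least two indices attain the minimum of min_i(a_i + i · x_0).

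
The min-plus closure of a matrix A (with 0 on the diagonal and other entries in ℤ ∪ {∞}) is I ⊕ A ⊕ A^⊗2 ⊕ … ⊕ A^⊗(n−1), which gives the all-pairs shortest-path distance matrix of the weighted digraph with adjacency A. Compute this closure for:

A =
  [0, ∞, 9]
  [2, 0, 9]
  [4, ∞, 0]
Closure =
  [0, ∞, 9]
  [2, 0, 9]
  [4, ∞, 0]

This is the Floyd-Warshall all-pairs shortest-path computation. For each intermediate vertex k = 0, 1, …, 2, update dist[i][j] ← min(dist[i][j], dist[i][k] + dist[k][j]). The final matrix gives, for each (i, j), the minimum total weight of any directed path from i to j (possibly empty when i = j).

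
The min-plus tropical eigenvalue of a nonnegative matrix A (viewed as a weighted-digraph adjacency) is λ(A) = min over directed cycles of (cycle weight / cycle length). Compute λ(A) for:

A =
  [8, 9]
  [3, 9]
λ(A) = 6

Enumerate directed cycles and compute their means (weight / length). Sample:
  cycle 0 → 0: weight = 8, length = 1, mean = 8/1 ≈ 8.000
  cycle 1 → 1: weight = 9, length = 1, mean = 9/1 ≈ 9.000
  cycle 0 → 1 → 0: weight = 12, length = 2, mean = 12/2 ≈ 6.000
  cycle 1 → 0 → 1: weight = 12, length = 2, mean = 12/2 ≈ 6.000
Minimum mean = 6.000, attained e.g. along the cycle 0 → 1 → 0 with weight 12 and length 2. So λ(A) = 12/2 = 6.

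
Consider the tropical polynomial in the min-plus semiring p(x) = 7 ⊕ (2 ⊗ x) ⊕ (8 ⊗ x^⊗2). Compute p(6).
p(6) = 7

A tropical monomial a ⊗ x^⊗i evaluates to a + i · x. Evaluating each term at x = 6:
  Term 0 contributes 7 + 0 · 6 = 7
  Term 1 contributes 2 + 1 · 6 = 8
  Term 2 contributes 8 + 2 · 6 = 20
p(6) = ⊕ of these = min[7, 8, 20] = 7.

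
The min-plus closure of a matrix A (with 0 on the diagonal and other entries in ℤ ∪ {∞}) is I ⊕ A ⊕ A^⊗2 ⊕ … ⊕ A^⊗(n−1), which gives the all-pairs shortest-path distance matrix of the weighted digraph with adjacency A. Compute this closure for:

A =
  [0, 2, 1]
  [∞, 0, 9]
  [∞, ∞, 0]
Closure =
  [0, 2, 1]
  [∞, 0, 9]
  [∞, ∞, 0]

This is the Floyd-Warshall all-pairs shortest-path computation. For each intermediate vertex k = 0, 1, …, 2, update dist[i][j] ← min(dist[i][j], dist[i][k] + dist[k][j]). The final matrix gives, for each (i, j), the minimum total weight of any directed path from i to j (possibly empty when i = j).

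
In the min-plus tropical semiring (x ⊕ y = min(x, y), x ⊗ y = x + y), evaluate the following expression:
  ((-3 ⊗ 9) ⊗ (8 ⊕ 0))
((-3 ⊗ 9) ⊗ (8 ⊕ 0)) = 6

Expand innermost to outermost. Recall ⊕ takes the minimum of its arguments and ⊗ takes their sum. Working out the expression ((-3 ⊗ 9) ⊗ (8 ⊕ 0)) gives 6.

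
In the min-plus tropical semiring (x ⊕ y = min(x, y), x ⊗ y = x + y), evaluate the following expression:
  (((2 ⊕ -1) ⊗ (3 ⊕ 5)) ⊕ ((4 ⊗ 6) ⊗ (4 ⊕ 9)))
(((2 ⊕ -1) ⊗ (3 ⊕ 5)) ⊕ ((4 ⊗ 6) ⊗ (4 ⊕ 9))) = 2

Expand innermost to outermost. Recall ⊕ takes the minimum of its arguments and ⊗ takes their sum. Working out the expression (((2 ⊕ -1) ⊗ (3 ⊕ 5)) ⊕ ((4 ⊗ 6) ⊗ (4 ⊕ 9))) gives 2.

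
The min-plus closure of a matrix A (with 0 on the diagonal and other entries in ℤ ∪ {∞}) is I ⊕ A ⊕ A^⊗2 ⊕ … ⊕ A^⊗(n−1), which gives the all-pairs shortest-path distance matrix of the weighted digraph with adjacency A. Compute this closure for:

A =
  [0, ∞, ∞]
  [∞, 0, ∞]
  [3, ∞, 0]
Closure =
  [0, ∞, ∞]
  [∞, 0, ∞]
  [3, ∞, 0]

This is the Floyd-Warshall all-pairs shortest-path computation. For each intermediate vertex k = 0, 1, …, 2, update dist[i][j] ← min(dist[i][j], dist[i][k] + dist[k][j]). The final matrix gives, for each (i, j), the minimum total weight of any directed path from i to j (possibly empty when i = j).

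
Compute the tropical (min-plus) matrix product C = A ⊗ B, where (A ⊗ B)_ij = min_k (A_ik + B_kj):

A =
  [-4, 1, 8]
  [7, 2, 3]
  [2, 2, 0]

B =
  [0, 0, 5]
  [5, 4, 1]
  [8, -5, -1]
A ⊗ B =
  [-4, -4, 1]
  [7, -2, 2]
  [2, -5, -1]

Apply the min-plus product entry-by-entry:
  C[0][0] = min over k of (A[0][0] + B[0][0] = -4 + 0 = -4, A[0][1] + B[1][0] = 1 + 5 = 6, A[0][2] + B[2][0] = 8 + 8 = 16) = -4 (attained at k = 0)
  C[0][1] = min over k of (A[0][0] + B[0][1] = -4 + 0 = -4, A[0][1] + B[1][1] = 1 + 4 = 5, A[0][2] + B[2][1] = 8 + -5 = 3) = -4 (attained at k = 0)
  C[0][2] = min over k of (A[0][0] + B[0][2] = -4 + 5 = 1, A[0][1] + B[1][2] = 1 + 1 = 2, A[0][2] + B[2][2] = 8 + -1 = 7) = 1 (attained at k = 0)
  C[1][0] = min over k of (A[1][0] + B[0][0] = 7 + 0 = 7, A[1][1] + B[1][0] = 2 + 5 = 7, A[1][2] + B[2][0] = 3 + 8 = 11) = 7 (attained at k = 0)
  C[1][1] = min over k of (A[1][0] + B[0][1] = 7 + 0 = 7, A[1][1] + B[1][1] = 2 + 4 = 6, A[1][2] + B[2][1] = 3 + -5 = -2) = -2 (attained at k = 2)
  C[1][2] = min over k of (A[1][0] + B[0][2] = 7 + 5 = 12, A[1][1] + B[1][2] = 2 + 1 = 3, A[1][2] + B[2][2] = 3 + -1 = 2) = 2 (attained at k = 2)
  C[2][0] = min over k of (A[2][0] + B[0][0] = 2 + 0 = 2, A[2][1] + B[1][0] = 2 + 5 = 7, A[2][2] + B[2][0] = 0 + 8 = 8) = 2 (attained at k = 0)
  C[2][1] = min over k of (A[2][0] + B[0][1] = 2 + 0 = 2, A[2][1] + B[1][1] = 2 + 4 = 6, A[2][2] + B[2][1] = 0 + -5 = -5) = -5 (attained at k = 2)
  C[2][2] = min over k of (A[2][0] + B[0][2] = 2 + 5 = 7, A[2][1] + B[1][2] = 2 + 1 = 3, A[2][2] + B[2][2] = 0 + -1 = -1) = -1 (attained at k = 2)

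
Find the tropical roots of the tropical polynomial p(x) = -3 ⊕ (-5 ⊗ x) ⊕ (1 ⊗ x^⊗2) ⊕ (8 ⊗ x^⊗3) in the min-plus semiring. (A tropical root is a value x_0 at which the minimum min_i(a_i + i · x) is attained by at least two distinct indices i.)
Roots: {-7, -6, 2}

Each tropical root is a break point of the lower envelope of the lines y = a_i + i · x (there are 4 lines, with slopes 0, 1, ..., 3). Only the lines that attain the minimum somewhere contribute to roots; other lines are dominated. Here the surviving (envelope) indices are i = 3, i = 2, i = 1, i = 0.
Intersections between consecutive envelope lines give the roots: for adjacent envelope indices i < j the intersection is x = (a_i − a_j) / (j − i). Reading off the sorted break points: {-7, -6, 2}.
Verification: at each break x_0, at least two indices attain the minimum of min_i(a_i + i · x_0).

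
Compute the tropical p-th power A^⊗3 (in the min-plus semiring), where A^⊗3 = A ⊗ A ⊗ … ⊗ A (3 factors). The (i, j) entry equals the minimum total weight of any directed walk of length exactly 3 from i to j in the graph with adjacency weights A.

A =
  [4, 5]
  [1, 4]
A^⊗3 =
  [10, 11]
  [7, 10]

Each entry (A^⊗3)_ij equals the minimum over all length-3 walks i = v_0 → v_1 → … → v_3 = j of Σ_t A[v_t][v_{t+1}]. For example, for (i, j) = (0, 1) we minimise over 4 possible intermediate vertex sequences; the minimum is 11, attained along the walk 0 → 1 → 0 → 1.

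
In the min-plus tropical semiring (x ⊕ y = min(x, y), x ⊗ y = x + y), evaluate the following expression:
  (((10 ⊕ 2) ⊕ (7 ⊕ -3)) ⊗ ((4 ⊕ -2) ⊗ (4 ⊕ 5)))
(((10 ⊕ 2) ⊕ (7 ⊕ -3)) ⊗ ((4 ⊕ -2) ⊗ (4 ⊕ 5))) = -1

Expand innermost to outermost. Recall ⊕ takes the minimum of its arguments and ⊗ takes their sum. Working out the expression (((10 ⊕ 2) ⊕ (7 ⊕ -3)) ⊗ ((4 ⊕ -2) ⊗ (4 ⊕ 5))) gives -1.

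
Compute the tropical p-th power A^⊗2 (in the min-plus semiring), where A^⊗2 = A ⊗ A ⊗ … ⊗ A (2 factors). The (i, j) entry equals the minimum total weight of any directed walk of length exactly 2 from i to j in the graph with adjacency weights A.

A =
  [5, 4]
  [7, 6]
A^⊗2 =
  [10, 9]
  [12, 11]

Each entry (A^⊗2)_ij equals the minimum over all length-2 walks i = v_0 → v_1 → … → v_2 = j of Σ_t A[v_t][v_{t+1}]. For example, for (i, j) = (0, 1) we minimise over 2 possible intermediate vertex sequences; the minimum is 9, attained along the walk 0 → 0 → 1.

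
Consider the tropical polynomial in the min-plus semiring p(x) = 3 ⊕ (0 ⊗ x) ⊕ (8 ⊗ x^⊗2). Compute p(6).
p(6) = 3

A tropical monomial a ⊗ x^⊗i evaluates to a + i · x. Evaluating each term at x = 6:
  Term 0 contributes 3 + 0 · 6 = 3
  Term 1 contributes 0 + 1 · 6 = 6
  Term 2 contributes 8 + 2 · 6 = 20
p(6) = ⊕ of these = min[3, 6, 20] = 3.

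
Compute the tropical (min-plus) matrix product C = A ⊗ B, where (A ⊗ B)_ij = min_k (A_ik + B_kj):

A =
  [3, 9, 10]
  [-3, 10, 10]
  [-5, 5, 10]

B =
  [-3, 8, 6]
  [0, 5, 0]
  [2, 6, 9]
A ⊗ B =
  [0, 11, 9]
  [-6, 5, 3]
  [-8, 3, 1]

Apply the min-plus product entry-by-entry:
  C[0][0] = min over k of (A[0][0] + B[0][0] = 3 + -3 = 0, A[0][1] + B[1][0] = 9 + 0 = 9, A[0][2] + B[2][0] = 10 + 2 = 12) = 0 (attained at k = 0)
  C[0][1] = min over k of (A[0][0] + B[0][1] = 3 + 8 = 11, A[0][1] + B[1][1] = 9 + 5 = 14, A[0][2] + B[2][1] = 10 + 6 = 16) = 11 (attained at k = 0)
  C[0][2] = min over k of (A[0][0] + B[0][2] = 3 + 6 = 9, A[0][1] + B[1][2] = 9 + 0 = 9, A[0][2] + B[2][2] = 10 + 9 = 19) = 9 (attained at k = 0)
  C[1][0] = min over k of (A[1][0] + B[0][0] = -3 + -3 = -6, A[1][1] + B[1][0] = 10 + 0 = 10, A[1][2] + B[2][0] = 10 + 2 = 12) = -6 (attained at k = 0)
  C[1][1] = min over k of (A[1][0] + B[0][1] = -3 + 8 = 5, A[1][1] + B[1][1] = 10 + 5 = 15, A[1][2] + B[2][1] = 10 + 6 = 16) = 5 (attained at k = 0)
  C[1][2] = min over k of (A[1][0] + B[0][2] = -3 + 6 = 3, A[1][1] + B[1][2] = 10 + 0 = 10, A[1][2] + B[2][2] = 10 + 9 = 19) = 3 (attained at k = 0)
  C[2][0] = min over k of (A[2][0] + B[0][0] = -5 + -3 = -8, A[2][1] + B[1][0] = 5 + 0 = 5, A[2][2] + B[2][0] = 10 + 2 = 12) = -8 (attained at k = 0)
  C[2][1] = min over k of (A[2][0] + B[0][1] = -5 + 8 = 3, A[2][1] + B[1][1] = 5 + 5 = 10, A[2][2] + B[2][1] = 10 + 6 = 16) = 3 (attained at k = 0)
  C[2][2] = min over k of (A[2][0] + B[0][2] = -5 + 6 = 1, A[2][1] + B[1][2] = 5 + 0 = 5, A[2][2] + B[2][2] = 10 + 9 = 19) = 1 (attained at k = 0)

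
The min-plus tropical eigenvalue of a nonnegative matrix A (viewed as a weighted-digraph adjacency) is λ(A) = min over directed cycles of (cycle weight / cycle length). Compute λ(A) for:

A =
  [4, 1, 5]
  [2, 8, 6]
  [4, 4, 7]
λ(A) = 3/2

Enumerate directed cycles and compute their means (weight / length). Sample:
  cycle 0 → 0: weight = 4, length = 1, mean = 4/1 ≈ 4.000
  cycle 1 → 1: weight = 8, length = 1, mean = 8/1 ≈ 8.000
  cycle 2 → 2: weight = 7, length = 1, mean = 7/1 ≈ 7.000
  cycle 0 → 1 → 0: weight = 3, length = 2, mean = 3/2 ≈ 1.500
  cycle 0 → 2 → 0: weight = 9, length = 2, mean = 9/2 ≈ 4.500
  cycle 1 → 0 → 1: weight = 3, length = 2, mean = 3/2 ≈ 1.500
Minimum mean = 1.500, attained e.g. along the cycle 0 → 1 → 0 with weight 3 and length 2. So λ(A) = 3/2 = 3/2.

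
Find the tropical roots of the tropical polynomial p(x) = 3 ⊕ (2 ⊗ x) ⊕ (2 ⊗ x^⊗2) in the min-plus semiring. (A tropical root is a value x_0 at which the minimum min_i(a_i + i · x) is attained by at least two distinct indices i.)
Roots: {0, 1}

Each tropical root is a break point of the lower envelope of the lines y = a_i + i · x (there are 3 lines, with slopes 0, 1, ..., 2). Only the lines that attain the minimum somewhere contribute to roots; other lines are dominated. Here the surviving (envelope) indices are i = 2, i = 1, i = 0.
Intersections between consecutive envelope lines give the roots: for adjacent envelope indices i < j the intersection is x = (a_i − a_j) / (j − i). Reading off the sorted break points: {0, 1}.
Verification: at each break x_0, at least two indices attain the minimum of min_i(a_i + i · x_0).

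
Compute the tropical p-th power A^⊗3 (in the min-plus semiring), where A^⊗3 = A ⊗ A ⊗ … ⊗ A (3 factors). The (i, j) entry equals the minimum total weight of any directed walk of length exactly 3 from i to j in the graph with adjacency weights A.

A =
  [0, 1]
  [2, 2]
A^⊗3 =
  [0, 1]
  [2, 3]

Each entry (A^⊗3)_ij equals the minimum over all length-3 walks i = v_0 → v_1 → … → v_3 = j of Σ_t A[v_t][v_{t+1}]. For example, for (i, j) = (0, 1) we minimise over 4 possible intermediate vertex sequences; the minimum is 1, attained along the walk 0 → 0 → 0 → 1.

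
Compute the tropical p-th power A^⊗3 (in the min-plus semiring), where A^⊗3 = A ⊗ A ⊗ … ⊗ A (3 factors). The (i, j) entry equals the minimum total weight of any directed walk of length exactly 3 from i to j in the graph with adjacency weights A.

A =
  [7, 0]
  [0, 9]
A^⊗3 =
  [7, 0]
  [0, 7]

Each entry (A^⊗3)_ij equals the minimum over all length-3 walks i = v_0 → v_1 → … → v_3 = j of Σ_t A[v_t][v_{t+1}]. For example, for (i, j) = (0, 1) we minimise over 4 possible intermediate vertex sequences; the minimum is 0, attained along the walk 0 → 1 → 0 → 1.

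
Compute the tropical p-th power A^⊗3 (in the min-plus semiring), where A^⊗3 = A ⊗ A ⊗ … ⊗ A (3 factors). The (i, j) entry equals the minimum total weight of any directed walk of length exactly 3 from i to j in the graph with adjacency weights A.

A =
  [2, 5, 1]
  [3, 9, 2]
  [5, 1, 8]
A^⊗3 =
  [5, 4, 4]
  [6, 5, 5]
  [6, 4, 5]

Each entry (A^⊗3)_ij equals the minimum over all length-3 walks i = v_0 → v_1 → … → v_3 = j of Σ_t A[v_t][v_{t+1}]. For example, for (i, j) = (0, 2) we minimise over 9 possible intermediate vertex sequences; the minimum is 4, attained along the walk 0 → 2 → 1 → 2.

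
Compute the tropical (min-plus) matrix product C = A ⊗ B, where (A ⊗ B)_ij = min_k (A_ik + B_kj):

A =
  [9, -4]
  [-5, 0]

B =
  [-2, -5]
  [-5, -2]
A ⊗ B =
  [-9, -6]
  [-7, -10]

Apply the min-plus product entry-by-entry:
  C[0][0] = min over k of (A[0][0] + B[0][0] = 9 + -2 = 7, A[0][1] + B[1][0] = -4 + -5 = -9) = -9 (attained at k = 1)
  C[0][1] = min over k of (A[0][0] + B[0][1] = 9 + -5 = 4, A[0][1] + B[1][1] = -4 + -2 = -6) = -6 (attained at k = 1)
  C[1][0] = min over k of (A[1][0] + B[0][0] = -5 + -2 = -7, A[1][1] + B[1][0] = 0 + -5 = -5) = -7 (attained at k = 0)
  C[1][1] = min over k of (A[1][0] + B[0][1] = -5 + -5 = -10, A[1][1] + B[1][1] = 0 + -2 = -2) = -10 (attained at k = 0)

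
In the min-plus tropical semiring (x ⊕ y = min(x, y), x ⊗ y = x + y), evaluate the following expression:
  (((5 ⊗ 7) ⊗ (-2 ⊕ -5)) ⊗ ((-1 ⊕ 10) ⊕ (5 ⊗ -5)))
(((5 ⊗ 7) ⊗ (-2 ⊕ -5)) ⊗ ((-1 ⊕ 10) ⊕ (5 ⊗ -5))) = 6

Expand innermost to outermost. Recall ⊕ takes the minimum of its arguments and ⊗ takes their sum. Working out the expression (((5 ⊗ 7) ⊗ (-2 ⊕ -5)) ⊗ ((-1 ⊕ 10) ⊕ (5 ⊗ -5))) gives 6.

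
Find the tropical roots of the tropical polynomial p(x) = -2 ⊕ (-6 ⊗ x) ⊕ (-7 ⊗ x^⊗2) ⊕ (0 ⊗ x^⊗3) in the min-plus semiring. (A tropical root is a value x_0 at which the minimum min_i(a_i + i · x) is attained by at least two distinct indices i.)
Roots: {-7, 1, 4}

Each tropical root is a break point of the lower envelope of the lines y = a_i + i · x (there are 4 lines, with slopes 0, 1, ..., 3). Only the lines that attain the minimum somewhere contribute to roots; other lines are dominated. Here the surviving (envelope) indices are i = 3, i = 2, i = 1, i = 0.
Intersections between consecutive envelope lines give the roots: for adjacent envelope indices i < j the intersection is x = (a_i − a_j) / (j − i). Reading off the sorted break points: {-7, 1, 4}.
Verification: at each break x_0, at least two indices attain the minimum of min_i(a_i + i · x_0).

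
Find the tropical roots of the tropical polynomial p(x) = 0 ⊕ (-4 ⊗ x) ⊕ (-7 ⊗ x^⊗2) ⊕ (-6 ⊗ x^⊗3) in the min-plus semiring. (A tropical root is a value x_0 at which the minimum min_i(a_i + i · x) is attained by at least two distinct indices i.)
Roots: {-1, 3, 4}

Each tropical root is a break point of the lower envelope of the lines y = a_i + i · x (there are 4 lines, with slopes 0, 1, ..., 3). Only the lines that attain the minimum somewhere contribute to roots; other lines are dominated. Here the surviving (envelope) indices are i = 3, i = 2, i = 1, i = 0.
Intersections between consecutive envelope lines give the roots: for adjacent envelope indices i < j the intersection is x = (a_i − a_j) / (j − i). Reading off the sorted break points: {-1, 3, 4}.
Verification: at each break x_0, at least two indices attain the minimum of min_i(a_i + i · x_0).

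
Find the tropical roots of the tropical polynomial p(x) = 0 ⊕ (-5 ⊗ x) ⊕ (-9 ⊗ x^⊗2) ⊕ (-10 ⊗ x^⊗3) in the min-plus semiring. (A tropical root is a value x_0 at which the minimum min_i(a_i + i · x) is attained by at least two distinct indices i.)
Roots: {1, 4, 5}

Each tropical root is a break point of the lower envelope of the lines y = a_i + i · x (there are 4 lines, with slopes 0, 1, ..., 3). Only the lines that attain the minimum somewhere contribute to roots; other lines are dominated. Here the surviving (envelope) indices are i = 3, i = 2, i = 1, i = 0.
Intersections between consecutive envelope lines give the roots: for adjacent envelope indices i < j the intersection is x = (a_i − a_j) / (j − i). Reading off the sorted break points: {1, 4, 5}.
Verification: at each break x_0, at least two indices attain the minimum of min_i(a_i + i · x_0).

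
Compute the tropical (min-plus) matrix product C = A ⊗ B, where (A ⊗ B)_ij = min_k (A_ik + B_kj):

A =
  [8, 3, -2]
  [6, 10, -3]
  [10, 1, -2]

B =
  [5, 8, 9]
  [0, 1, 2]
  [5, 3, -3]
A ⊗ B =
  [3, 1, -5]
  [2, 0, -6]
  [1, 1, -5]

Apply the min-plus product entry-by-entry:
  C[0][0] = min over k of (A[0][0] + B[0][0] = 8 + 5 = 13, A[0][1] + B[1][0] = 3 + 0 = 3, A[0][2] + B[2][0] = -2 + 5 = 3) = 3 (attained at k = 1)
  C[0][1] = min over k of (A[0][0] + B[0][1] = 8 + 8 = 16, A[0][1] + B[1][1] = 3 + 1 = 4, A[0][2] + B[2][1] = -2 + 3 = 1) = 1 (attained at k = 2)
  C[0][2] = min over k of (A[0][0] + B[0][2] = 8 + 9 = 17, A[0][1] + B[1][2] = 3 + 2 = 5, A[0][2] + B[2][2] = -2 + -3 = -5) = -5 (attained at k = 2)
  C[1][0] = min over k of (A[1][0] + B[0][0] = 6 + 5 = 11, A[1][1] + B[1][0] = 10 + 0 = 10, A[1][2] + B[2][0] = -3 + 5 = 2) = 2 (attained at k = 2)
  C[1][1] = min over k of (A[1][0] + B[0][1] = 6 + 8 = 14, A[1][1] + B[1][1] = 10 + 1 = 11, A[1][2] + B[2][1] = -3 + 3 = 0) = 0 (attained at k = 2)
  C[1][2] = min over k of (A[1][0] + B[0][2] = 6 + 9 = 15, A[1][1] + B[1][2] = 10 + 2 = 12, A[1][2] + B[2][2] = -3 + -3 = -6) = -6 (attained at k = 2)
  C[2][0] = min over k of (A[2][0] + B[0][0] = 10 + 5 = 15, A[2][1] + B[1][0] = 1 + 0 = 1, A[2][2] + B[2][0] = -2 + 5 = 3) = 1 (attained at k = 1)
  C[2][1] = min over k of (A[2][0] + B[0][1] = 10 + 8 = 18, A[2][1] + B[1][1] = 1 + 1 = 2, A[2][2] + B[2][1] = -2 + 3 = 1) = 1 (attained at k = 2)
  C[2][2] = min over k of (A[2][0] + B[0][2] = 10 + 9 = 19, A[2][1] + B[1][2] = 1 + 2 = 3, A[2][2] + B[2][2] = -2 + -3 = -5) = -5 (attained at k = 2)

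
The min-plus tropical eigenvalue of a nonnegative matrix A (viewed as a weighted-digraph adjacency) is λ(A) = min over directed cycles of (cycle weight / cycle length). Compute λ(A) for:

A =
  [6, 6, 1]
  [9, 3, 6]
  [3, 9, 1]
λ(A) = 1

Enumerate directed cycles and compute their means (weight / length). Sample:
  cycle 0 → 0: weight = 6, length = 1, mean = 6/1 ≈ 6.000
  cycle 1 → 1: weight = 3, length = 1, mean = 3/1 ≈ 3.000
  cycle 2 → 2: weight = 1, length = 1, mean = 1/1 ≈ 1.000
  cycle 0 → 1 → 0: weight = 15, length = 2, mean = 15/2 ≈ 7.500
  cycle 0 → 2 → 0: weight = 4, length = 2, mean = 4/2 ≈ 2.000
  cycle 1 → 0 → 1: weight = 15, length = 2, mean = 15/2 ≈ 7.500
Minimum mean = 1.000, attained e.g. along the cycle 2 → 2 with weight 1 and length 1. So λ(A) = 1/1 = 1.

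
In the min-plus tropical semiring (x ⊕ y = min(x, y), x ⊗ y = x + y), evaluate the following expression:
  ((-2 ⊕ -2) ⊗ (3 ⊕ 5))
((-2 ⊕ -2) ⊗ (3 ⊕ 5)) = 1

Expand innermost to outermost. Recall ⊕ takes the minimum of its arguments and ⊗ takes their sum. Working out the expression ((-2 ⊕ -2) ⊗ (3 ⊕ 5)) gives 1.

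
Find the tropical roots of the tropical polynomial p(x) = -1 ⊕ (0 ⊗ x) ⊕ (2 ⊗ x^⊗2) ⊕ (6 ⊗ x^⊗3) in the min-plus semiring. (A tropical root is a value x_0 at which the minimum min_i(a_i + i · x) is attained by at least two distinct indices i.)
Roots: {-4, -2, -1}

Each tropical root is a break point of the lower envelope of the lines y = a_i + i · x (there are 4 lines, with slopes 0, 1, ..., 3). Only the lines that attain the minimum somewhere contribute to roots; other lines are dominated. Here the surviving (envelope) indices are i = 3, i = 2, i = 1, i = 0.
Intersections between consecutive envelope lines give the roots: for adjacent envelope indices i < j the intersection is x = (a_i − a_j) / (j − i). Reading off the sorted break points: {-4, -2, -1}.
Verification: at each break x_0, at least two indices attain the minimum of min_i(a_i + i · x_0).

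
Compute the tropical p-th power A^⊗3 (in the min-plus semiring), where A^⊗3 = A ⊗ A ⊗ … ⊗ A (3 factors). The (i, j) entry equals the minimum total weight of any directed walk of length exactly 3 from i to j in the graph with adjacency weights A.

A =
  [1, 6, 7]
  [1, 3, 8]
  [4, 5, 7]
A^⊗3 =
  [3, 8, 9]
  [3, 8, 9]
  [6, 11, 12]

Each entry (A^⊗3)_ij equals the minimum over all length-3 walks i = v_0 → v_1 → … → v_3 = j of Σ_t A[v_t][v_{t+1}]. For example, for (i, j) = (0, 2) we minimise over 9 possible intermediate vertex sequences; the minimum is 9, attained along the walk 0 → 0 → 0 → 2.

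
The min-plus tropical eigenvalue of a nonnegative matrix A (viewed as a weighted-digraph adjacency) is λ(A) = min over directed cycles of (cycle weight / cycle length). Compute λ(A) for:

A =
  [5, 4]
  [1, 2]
λ(A) = 2

Enumerate directed cycles and compute their means (weight / length). Sample:
  cycle 0 → 0: weight = 5, length = 1, mean = 5/1 ≈ 5.000
  cycle 1 → 1: weight = 2, length = 1, mean = 2/1 ≈ 2.000
  cycle 0 → 1 → 0: weight = 5, length = 2, mean = 5/2 ≈ 2.500
  cycle 1 → 0 → 1: weight = 5, length = 2, mean = 5/2 ≈ 2.500
Minimum mean = 2.000, attained e.g. along the cycle 1 → 1 with weight 2 and length 1. So λ(A) = 2/1 = 2.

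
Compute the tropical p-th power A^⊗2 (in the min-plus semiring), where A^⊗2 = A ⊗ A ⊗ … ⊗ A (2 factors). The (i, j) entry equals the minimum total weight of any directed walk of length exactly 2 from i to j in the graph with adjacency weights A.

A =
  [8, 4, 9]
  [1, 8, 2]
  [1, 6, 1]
A^⊗2 =
  [5, 12, 6]
  [3, 5, 3]
  [2, 5, 2]

Each entry (A^⊗2)_ij equals the minimum over all length-2 walks i = v_0 → v_1 → … → v_2 = j of Σ_t A[v_t][v_{t+1}]. For example, for (i, j) = (0, 2) we minimise over 3 possible intermediate vertex sequences; the minimum is 6, attained along the walk 0 → 1 → 2.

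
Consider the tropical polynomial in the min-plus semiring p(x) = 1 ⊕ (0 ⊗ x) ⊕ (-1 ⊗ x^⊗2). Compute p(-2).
p(-2) = -5

A tropical monomial a ⊗ x^⊗i evaluates to a + i · x. Evaluating each term at x = -2:
  Term 0 contributes 1 + 0 · -2 = 1
  Term 1 contributes 0 + 1 · -2 = -2
  Term 2 contributes -1 + 2 · -2 = -5
p(-2) = ⊕ of these = min[1, -2, -5] = -5.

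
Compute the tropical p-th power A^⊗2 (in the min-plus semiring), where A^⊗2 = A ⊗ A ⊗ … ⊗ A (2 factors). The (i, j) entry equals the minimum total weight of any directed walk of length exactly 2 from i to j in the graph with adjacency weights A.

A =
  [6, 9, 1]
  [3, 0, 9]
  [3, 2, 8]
A^⊗2 =
  [4, 3, 7]
  [3, 0, 4]
  [5, 2, 4]

Each entry (A^⊗2)_ij equals the minimum over all length-2 walks i = v_0 → v_1 → … → v_2 = j of Σ_t A[v_t][v_{t+1}]. For example, for (i, j) = (0, 2) we minimise over 3 possible intermediate vertex sequences; the minimum is 7, attained along the walk 0 → 0 → 2.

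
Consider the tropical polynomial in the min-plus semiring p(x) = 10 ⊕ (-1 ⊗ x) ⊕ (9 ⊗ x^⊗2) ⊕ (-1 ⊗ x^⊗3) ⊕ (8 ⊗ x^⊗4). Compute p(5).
p(5) = 4

A tropical monomial a ⊗ x^⊗i evaluates to a + i · x. Evaluating each term at x = 5:
  Term 0 contributes 10 + 0 · 5 = 10
  Term 1 contributes -1 + 1 · 5 = 4
  Term 2 contributes 9 + 2 · 5 = 19
  Term 3 contributes -1 + 3 · 5 = 14
  Term 4 contributes 8 + 4 · 5 = 28
p(5) = ⊕ of these = min[10, 4, 19, 14, 28] = 4.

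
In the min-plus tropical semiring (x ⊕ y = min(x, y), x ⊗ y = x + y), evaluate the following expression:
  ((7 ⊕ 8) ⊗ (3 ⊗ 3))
((7 ⊕ 8) ⊗ (3 ⊗ 3)) = 13

Expand innermost to outermost. Recall ⊕ takes the minimum of its arguments and ⊗ takes their sum. Working out the expression ((7 ⊕ 8) ⊗ (3 ⊗ 3)) gives 13.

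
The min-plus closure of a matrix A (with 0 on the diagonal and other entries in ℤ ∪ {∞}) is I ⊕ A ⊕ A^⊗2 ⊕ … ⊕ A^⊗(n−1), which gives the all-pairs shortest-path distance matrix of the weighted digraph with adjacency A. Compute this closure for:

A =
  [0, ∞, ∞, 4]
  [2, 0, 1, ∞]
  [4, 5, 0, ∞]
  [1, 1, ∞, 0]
Closure =
  [0, 5, 6, 4]
  [2, 0, 1, 6]
  [4, 5, 0, 8]
  [1, 1, 2, 0]

This is the Floyd-Warshall all-pairs shortest-path computation. For each intermediate vertex k = 0, 1, …, 3, update dist[i][j] ← min(dist[i][j], dist[i][k] + dist[k][j]). The final matrix gives, for each (i, j), the minimum total weight of any directed path from i to j (possibly empty when i = j).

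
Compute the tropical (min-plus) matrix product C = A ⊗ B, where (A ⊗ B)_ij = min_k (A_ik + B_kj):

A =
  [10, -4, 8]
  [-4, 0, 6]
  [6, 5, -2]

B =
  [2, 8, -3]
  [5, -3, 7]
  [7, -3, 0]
A ⊗ B =
  [1, -7, 3]
  [-2, -3, -7]
  [5, -5, -2]

Apply the min-plus product entry-by-entry:
  C[0][0] = min over k of (A[0][0] + B[0][0] = 10 + 2 = 12, A[0][1] + B[1][0] = -4 + 5 = 1, A[0][2] + B[2][0] = 8 + 7 = 15) = 1 (attained at k = 1)
  C[0][1] = min over k of (A[0][0] + B[0][1] = 10 + 8 = 18, A[0][1] + B[1][1] = -4 + -3 = -7, A[0][2] + B[2][1] = 8 + -3 = 5) = -7 (attained at k = 1)
  C[0][2] = min over k of (A[0][0] + B[0][2] = 10 + -3 = 7, A[0][1] + B[1][2] = -4 + 7 = 3, A[0][2] + B[2][2] = 8 + 0 = 8) = 3 (attained at k = 1)
  C[1][0] = min over k of (A[1][0] + B[0][0] = -4 + 2 = -2, A[1][1] + B[1][0] = 0 + 5 = 5, A[1][2] + B[2][0] = 6 + 7 = 13) = -2 (attained at k = 0)
  C[1][1] = min over k of (A[1][0] + B[0][1] = -4 + 8 = 4, A[1][1] + B[1][1] = 0 + -3 = -3, A[1][2] + B[2][1] = 6 + -3 = 3) = -3 (attained at k = 1)
  C[1][2] = min over k of (A[1][0] + B[0][2] = -4 + -3 = -7, A[1][1] + B[1][2] = 0 + 7 = 7, A[1][2] + B[2][2] = 6 + 0 = 6) = -7 (attained at k = 0)
  C[2][0] = min over k of (A[2][0] + B[0][0] = 6 + 2 = 8, A[2][1] + B[1][0] = 5 + 5 = 10, A[2][2] + B[2][0] = -2 + 7 = 5) = 5 (attained at k = 2)
  C[2][1] = min over k of (A[2][0] + B[0][1] = 6 + 8 = 14, A[2][1] + B[1][1] = 5 + -3 = 2, A[2][2] + B[2][1] = -2 + -3 = -5) = -5 (attained at k = 2)
  C[2][2] = min over k of (A[2][0] + B[0][2] = 6 + -3 = 3, A[2][1] + B[1][2] = 5 + 7 = 12, A[2][2] + B[2][2] = -2 + 0 = -2) = -2 (attained at k = 2)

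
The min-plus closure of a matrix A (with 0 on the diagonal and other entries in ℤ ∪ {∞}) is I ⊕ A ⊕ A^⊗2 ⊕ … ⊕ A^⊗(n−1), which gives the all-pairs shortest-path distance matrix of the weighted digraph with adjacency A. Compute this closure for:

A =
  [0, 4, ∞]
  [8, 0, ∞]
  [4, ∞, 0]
Closure =
  [0, 4, ∞]
  [8, 0, ∞]
  [4, 8, 0]

This is the Floyd-Warshall all-pairs shortest-path computation. For each intermediate vertex k = 0, 1, …, 2, update dist[i][j] ← min(dist[i][j], dist[i][k] + dist[k][j]). The final matrix gives, for each (i, j), the minimum total weight of any directed path from i to j (possibly empty when i = j).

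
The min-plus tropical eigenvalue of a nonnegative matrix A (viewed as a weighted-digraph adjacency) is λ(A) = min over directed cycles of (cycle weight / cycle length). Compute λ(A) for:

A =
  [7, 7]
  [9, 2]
λ(A) = 2

Enumerate directed cycles and compute their means (weight / length). Sample:
  cycle 0 → 0: weight = 7, length = 1, mean = 7/1 ≈ 7.000
  cycle 1 → 1: weight = 2, length = 1, mean = 2/1 ≈ 2.000
  cycle 0 → 1 → 0: weight = 16, length = 2, mean = 16/2 ≈ 8.000
  cycle 1 → 0 → 1: weight = 16, length = 2, mean = 16/2 ≈ 8.000
Minimum mean = 2.000, attained e.g. along the cycle 1 → 1 with weight 2 and length 1. So λ(A) = 2/1 = 2.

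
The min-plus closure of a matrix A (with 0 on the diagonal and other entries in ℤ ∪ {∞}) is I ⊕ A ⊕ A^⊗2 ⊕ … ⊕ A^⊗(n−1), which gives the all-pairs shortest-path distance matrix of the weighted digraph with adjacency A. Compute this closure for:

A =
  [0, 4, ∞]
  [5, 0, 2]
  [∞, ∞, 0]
Closure =
  [0, 4, 6]
  [5, 0, 2]
  [∞, ∞, 0]

This is the Floyd-Warshall all-pairs shortest-path computation. For each intermediate vertex k = 0, 1, …, 2, update dist[i][j] ← min(dist[i][j], dist[i][k] + dist[k][j]). The final matrix gives, for each (i, j), the minimum total weight of any directed path from i to j (possibly empty when i = j).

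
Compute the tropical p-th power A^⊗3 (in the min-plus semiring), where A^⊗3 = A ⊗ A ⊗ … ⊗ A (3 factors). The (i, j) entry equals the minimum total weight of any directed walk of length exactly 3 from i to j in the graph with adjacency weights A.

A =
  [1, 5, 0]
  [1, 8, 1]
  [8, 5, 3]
A^⊗3 =
  [3, 6, 2]
  [3, 6, 2]
  [7, 11, 6]

Each entry (A^⊗3)_ij equals the minimum over all length-3 walks i = v_0 → v_1 → … → v_3 = j of Σ_t A[v_t][v_{t+1}]. For example, for (i, j) = (0, 2) we minimise over 9 possible intermediate vertex sequences; the minimum is 2, attained along the walk 0 → 0 → 0 → 2.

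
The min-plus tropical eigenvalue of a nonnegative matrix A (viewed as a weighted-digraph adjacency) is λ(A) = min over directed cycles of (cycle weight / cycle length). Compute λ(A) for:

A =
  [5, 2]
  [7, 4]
λ(A) = 4

Enumerate directed cycles and compute their means (weight / length). Sample:
  cycle 0 → 0: weight = 5, length = 1, mean = 5/1 ≈ 5.000
  cycle 1 → 1: weight = 4, length = 1, mean = 4/1 ≈ 4.000
  cycle 0 → 1 → 0: weight = 9, length = 2, mean = 9/2 ≈ 4.500
  cycle 1 → 0 → 1: weight = 9, length = 2, mean = 9/2 ≈ 4.500
Minimum mean = 4.000, attained e.g. along the cycle 1 → 1 with weight 4 and length 1. So λ(A) = 4/1 = 4.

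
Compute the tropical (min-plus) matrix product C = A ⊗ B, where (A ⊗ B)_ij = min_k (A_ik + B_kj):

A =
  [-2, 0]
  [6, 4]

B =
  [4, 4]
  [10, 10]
A ⊗ B =
  [2, 2]
  [10, 10]

Apply the min-plus product entry-by-entry:
  C[0][0] = min over k of (A[0][0] + B[0][0] = -2 + 4 = 2, A[0][1] + B[1][0] = 0 + 10 = 10) = 2 (attained at k = 0)
  C[0][1] = min over k of (A[0][0] + B[0][1] = -2 + 4 = 2, A[0][1] + B[1][1] = 0 + 10 = 10) = 2 (attained at k = 0)
  C[1][0] = min over k of (A[1][0] + B[0][0] = 6 + 4 = 10, A[1][1] + B[1][0] = 4 + 10 = 14) = 10 (attained at k = 0)
  C[1][1] = min over k of (A[1][0] + B[0][1] = 6 + 4 = 10, A[1][1] + B[1][1] = 4 + 10 = 14) = 10 (attained at k = 0)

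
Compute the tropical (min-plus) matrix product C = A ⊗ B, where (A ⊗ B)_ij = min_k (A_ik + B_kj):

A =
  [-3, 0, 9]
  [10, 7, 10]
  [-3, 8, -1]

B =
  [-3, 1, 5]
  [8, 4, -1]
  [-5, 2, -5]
A ⊗ B =
  [-6, -2, -1]
  [5, 11, 5]
  [-6, -2, -6]

Apply the min-plus product entry-by-entry:
  C[0][0] = min over k of (A[0][0] + B[0][0] = -3 + -3 = -6, A[0][1] + B[1][0] = 0 + 8 = 8, A[0][2] + B[2][0] = 9 + -5 = 4) = -6 (attained at k = 0)
  C[0][1] = min over k of (A[0][0] + B[0][1] = -3 + 1 = -2, A[0][1] + B[1][1] = 0 + 4 = 4, A[0][2] + B[2][1] = 9 + 2 = 11) = -2 (attained at k = 0)
  C[0][2] = min over k of (A[0][0] + B[0][2] = -3 + 5 = 2, A[0][1] + B[1][2] = 0 + -1 = -1, A[0][2] + B[2][2] = 9 + -5 = 4) = -1 (attained at k = 1)
  C[1][0] = min over k of (A[1][0] + B[0][0] = 10 + -3 = 7, A[1][1] + B[1][0] = 7 + 8 = 15, A[1][2] + B[2][0] = 10 + -5 = 5) = 5 (attained at k = 2)
  C[1][1] = min over k of (A[1][0] + B[0][1] = 10 + 1 = 11, A[1][1] + B[1][1] = 7 + 4 = 11, A[1][2] + B[2][1] = 10 + 2 = 12) = 11 (attained at k = 0)
  C[1][2] = min over k of (A[1][0] + B[0][2] = 10 + 5 = 15, A[1][1] + B[1][2] = 7 + -1 = 6, A[1][2] + B[2][2] = 10 + -5 = 5) = 5 (attained at k = 2)
  C[2][0] = min over k of (A[2][0] + B[0][0] = -3 + -3 = -6, A[2][1] + B[1][0] = 8 + 8 = 16, A[2][2] + B[2][0] = -1 + -5 = -6) = -6 (attained at k = 0)
  C[2][1] = min over k of (A[2][0] + B[0][1] = -3 + 1 = -2, A[2][1] + B[1][1] = 8 + 4 = 12, A[2][2] + B[2][1] = -1 + 2 = 1) = -2 (attained at k = 0)
  C[2][2] = min over k of (A[2][0] + B[0][2] = -3 + 5 = 2, A[2][1] + B[1][2] = 8 + -1 = 7, A[2][2] + B[2][2] = -1 + -5 = -6) = -6 (attained at k = 2)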